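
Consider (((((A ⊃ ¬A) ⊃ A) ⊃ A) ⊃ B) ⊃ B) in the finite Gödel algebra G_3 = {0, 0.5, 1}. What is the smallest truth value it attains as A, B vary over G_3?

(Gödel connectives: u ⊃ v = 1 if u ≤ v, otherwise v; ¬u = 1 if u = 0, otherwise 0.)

0.50

The minimum is attained at A = 0.5, B = 0.5:
  ¬A: Gödel ¬ of 0.5 = 0 (operand ≠ 0)
  (A ⊃ ¬A): 0.5 > 0, so result = 0
  ((A ⊃ ¬A) ⊃ A): 0 ≤ 0.5, so result = 1
  (((A ⊃ ¬A) ⊃ A) ⊃ A): 1 > 0.5, so result = 0.5
  ((((A ⊃ ¬A) ⊃ A) ⊃ A) ⊃ B): 0.5 ≤ 0.5, so result = 1
  (((((A ⊃ ¬A) ⊃ A) ⊃ A) ⊃ B) ⊃ B): 1 > 0.5, so result = 0.5
Checking all 9 assignments confirms none give a value below 0.50.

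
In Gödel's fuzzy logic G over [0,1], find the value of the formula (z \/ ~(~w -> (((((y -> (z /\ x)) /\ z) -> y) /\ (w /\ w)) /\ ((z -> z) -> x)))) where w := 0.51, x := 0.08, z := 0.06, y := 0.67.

~w: Gödel ¬ of 0.51 = 0 (operand ≠ 0)
(z /\ x) = min(0.06, 0.08) = 0.06
(y -> (z /\ x)): 0.67 > 0.06, so result = 0.06
((y -> (z /\ x)) /\ z) = min(0.06, 0.06) = 0.06
(((y -> (z /\ x)) /\ z) -> y): 0.06 ≤ 0.67, so result = 1
(w /\ w) = min(0.51, 0.51) = 0.51
((((y -> (z /\ x)) /\ z) -> y) /\ (w /\ w)) = min(1, 0.51) = 0.51
(z -> z): 0.06 ≤ 0.06, so result = 1
((z -> z) -> x): 1 > 0.08, so result = 0.08
(((((y -> (z /\ x)) /\ z) -> y) /\ (w /\ w)) /\ ((z -> z) -> x)) = min(0.51, 0.08) = 0.08
(~w -> (((((y -> (z /\ x)) /\ z) -> y) /\ (w /\ w)) /\ ((z -> z) -> x))): 0 ≤ 0.08, so result = 1
~(~w -> (((((y -> (z /\ x)) /\ z) -> y) /\ (w /\ w)) /\ ((z -> z) -> x))): Gödel ¬ of 1 = 0 (operand ≠ 0)
(z \/ ~(~w -> (((((y -> (z /\ x)) /\ z) -> y) /\ (w /\ w)) /\ ((z -> z) -> x)))) = max(0.06, 0) = 0.06

0.06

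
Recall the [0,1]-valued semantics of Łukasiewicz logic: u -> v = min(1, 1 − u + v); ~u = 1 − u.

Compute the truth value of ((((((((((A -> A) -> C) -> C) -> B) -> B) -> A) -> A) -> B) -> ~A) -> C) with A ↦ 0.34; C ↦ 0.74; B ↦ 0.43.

(A -> A): min(1, 1 − 0.34 + 0.34) = 1
((A -> A) -> C): min(1, 1 − 1 + 0.74) = 0.74
(((A -> A) -> C) -> C): min(1, 1 − 0.74 + 0.74) = 1
((((A -> A) -> C) -> C) -> B): min(1, 1 − 1 + 0.43) = 0.43
(((((A -> A) -> C) -> C) -> B) -> B): min(1, 1 − 0.43 + 0.43) = 1
((((((A -> A) -> C) -> C) -> B) -> B) -> A): min(1, 1 − 1 + 0.34) = 0.34
(((((((A -> A) -> C) -> C) -> B) -> B) -> A) -> A): min(1, 1 − 0.34 + 0.34) = 1
((((((((A -> A) -> C) -> C) -> B) -> B) -> A) -> A) -> B): min(1, 1 − 1 + 0.43) = 0.43
~A: Łukasiewicz ¬ gives 1 − 0.34 = 0.66
(((((((((A -> A) -> C) -> C) -> B) -> B) -> A) -> A) -> B) -> ~A): min(1, 1 − 0.43 + 0.66) = 1
((((((((((A -> A) -> C) -> C) -> B) -> B) -> A) -> A) -> B) -> ~A) -> C): min(1, 1 − 1 + 0.74) = 0.74

0.74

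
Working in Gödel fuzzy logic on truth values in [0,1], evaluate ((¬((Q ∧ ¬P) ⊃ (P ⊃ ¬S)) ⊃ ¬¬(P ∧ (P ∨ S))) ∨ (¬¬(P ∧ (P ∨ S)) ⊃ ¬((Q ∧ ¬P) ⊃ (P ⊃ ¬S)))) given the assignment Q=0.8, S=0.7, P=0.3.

1.00

¬P: Gödel ¬ of 0.3 = 0 (operand ≠ 0)
(Q ∧ ¬P) = min(0.8, 0) = 0
¬S: Gödel ¬ of 0.7 = 0 (operand ≠ 0)
(P ⊃ ¬S): 0.3 > 0, so result = 0
((Q ∧ ¬P) ⊃ (P ⊃ ¬S)): 0 ≤ 0, so result = 1
¬((Q ∧ ¬P) ⊃ (P ⊃ ¬S)): Gödel ¬ of 1 = 0 (operand ≠ 0)
(P ∨ S) = max(0.3, 0.7) = 0.7
(P ∧ (P ∨ S)) = min(0.3, 0.7) = 0.3
¬(P ∧ (P ∨ S)): Gödel ¬ of 0.3 = 0 (operand ≠ 0)
¬¬(P ∧ (P ∨ S)): Gödel ¬ of 0 = 1 (operand is 0)
(¬((Q ∧ ¬P) ⊃ (P ⊃ ¬S)) ⊃ ¬¬(P ∧ (P ∨ S))): 0 ≤ 1, so result = 1
(P ∨ S) = max(0.3, 0.7) = 0.7
(P ∧ (P ∨ S)) = min(0.3, 0.7) = 0.3
¬(P ∧ (P ∨ S)): Gödel ¬ of 0.3 = 0 (operand ≠ 0)
¬¬(P ∧ (P ∨ S)): Gödel ¬ of 0 = 1 (operand is 0)
¬P: Gödel ¬ of 0.3 = 0 (operand ≠ 0)
(Q ∧ ¬P) = min(0.8, 0) = 0
¬S: Gödel ¬ of 0.7 = 0 (operand ≠ 0)
(P ⊃ ¬S): 0.3 > 0, so result = 0
((Q ∧ ¬P) ⊃ (P ⊃ ¬S)): 0 ≤ 0, so result = 1
¬((Q ∧ ¬P) ⊃ (P ⊃ ¬S)): Gödel ¬ of 1 = 0 (operand ≠ 0)
(¬¬(P ∧ (P ∨ S)) ⊃ ¬((Q ∧ ¬P) ⊃ (P ⊃ ¬S))): 1 > 0, so result = 0
((¬((Q ∧ ¬P) ⊃ (P ⊃ ¬S)) ⊃ ¬¬(P ∧ (P ∨ S))) ∨ (¬¬(P ∧ (P ∨ S)) ⊃ ¬((Q ∧ ¬P) ⊃ (P ⊃ ¬S)))) = max(1, 0) = 1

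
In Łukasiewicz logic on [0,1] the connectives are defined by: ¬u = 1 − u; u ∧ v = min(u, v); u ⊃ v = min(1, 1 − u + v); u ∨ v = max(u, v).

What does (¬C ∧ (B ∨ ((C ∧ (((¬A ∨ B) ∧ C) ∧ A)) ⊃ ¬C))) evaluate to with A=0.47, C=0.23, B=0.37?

¬C: Łukasiewicz ¬ gives 1 − 0.23 = 0.77
¬A: Łukasiewicz ¬ gives 1 − 0.47 = 0.53
(¬A ∨ B) = max(0.53, 0.37) = 0.53
((¬A ∨ B) ∧ C) = min(0.53, 0.23) = 0.23
(((¬A ∨ B) ∧ C) ∧ A) = min(0.23, 0.47) = 0.23
(C ∧ (((¬A ∨ B) ∧ C) ∧ A)) = min(0.23, 0.23) = 0.23
¬C: Łukasiewicz ¬ gives 1 − 0.23 = 0.77
((C ∧ (((¬A ∨ B) ∧ C) ∧ A)) ⊃ ¬C): min(1, 1 − 0.23 + 0.77) = 1
(B ∨ ((C ∧ (((¬A ∨ B) ∧ C) ∧ A)) ⊃ ¬C)) = max(0.37, 1) = 1
(¬C ∧ (B ∨ ((C ∧ (((¬A ∨ B) ∧ C) ∧ A)) ⊃ ¬C))) = min(0.77, 1) = 0.77

0.77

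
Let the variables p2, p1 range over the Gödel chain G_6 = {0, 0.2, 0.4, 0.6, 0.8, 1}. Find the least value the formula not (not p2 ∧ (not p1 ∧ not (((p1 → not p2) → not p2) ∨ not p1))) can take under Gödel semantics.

Every assignment gives 1. For instance at p2 = 0, p1 = 0:
  not p2: Gödel ¬ of 0 = 1 (operand is 0)
  not p1: Gödel ¬ of 0 = 1 (operand is 0)
  not p2: Gödel ¬ of 0 = 1 (operand is 0)
  (p1 → not p2): 0 ≤ 1, so result = 1
  not p2: Gödel ¬ of 0 = 1 (operand is 0)
  ((p1 → not p2) → not p2): 1 ≤ 1, so result = 1
  not p1: Gödel ¬ of 0 = 1 (operand is 0)
  (((p1 → not p2) → not p2) ∨ not p1) = max(1, 1) = 1
  not (((p1 → not p2) → not p2) ∨ not p1): Gödel ¬ of 1 = 0 (operand ≠ 0)
  (not p1 ∧ not (((p1 → not p2) → not p2) ∨ not p1)) = min(1, 0) = 0
  (not p2 ∧ (not p1 ∧ not (((p1 → not p2) → not p2) ∨ not p1))) = min(1, 0) = 0
  not (not p2 ∧ (not p1 ∧ not (((p1 → not p2) → not p2) ∨ not p1))): Gödel ¬ of 0 = 1 (operand is 0)
All 36 assignments give value 1 — the formula is a G_6-tautology.

1.00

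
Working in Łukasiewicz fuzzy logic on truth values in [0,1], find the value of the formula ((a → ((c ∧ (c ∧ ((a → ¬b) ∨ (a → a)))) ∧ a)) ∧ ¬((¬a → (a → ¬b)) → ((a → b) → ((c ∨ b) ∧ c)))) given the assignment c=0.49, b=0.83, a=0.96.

¬b: Łukasiewicz ¬ gives 1 − 0.83 = 0.17
(a → ¬b): min(1, 1 − 0.96 + 0.17) = 0.21
(a → a): min(1, 1 − 0.96 + 0.96) = 1
((a → ¬b) ∨ (a → a)) = max(0.21, 1) = 1
(c ∧ ((a → ¬b) ∨ (a → a))) = min(0.49, 1) = 0.49
(c ∧ (c ∧ ((a → ¬b) ∨ (a → a)))) = min(0.49, 0.49) = 0.49
((c ∧ (c ∧ ((a → ¬b) ∨ (a → a)))) ∧ a) = min(0.49, 0.96) = 0.49
(a → ((c ∧ (c ∧ ((a → ¬b) ∨ (a → a)))) ∧ a)): min(1, 1 − 0.96 + 0.49) = 0.53
¬a: Łukasiewicz ¬ gives 1 − 0.96 = 0.04
¬b: Łukasiewicz ¬ gives 1 − 0.83 = 0.17
(a → ¬b): min(1, 1 − 0.96 + 0.17) = 0.21
(¬a → (a → ¬b)): min(1, 1 − 0.04 + 0.21) = 1
(a → b): min(1, 1 − 0.96 + 0.83) = 0.87
(c ∨ b) = max(0.49, 0.83) = 0.83
((c ∨ b) ∧ c) = min(0.83, 0.49) = 0.49
((a → b) → ((c ∨ b) ∧ c)): min(1, 1 − 0.87 + 0.49) = 0.62
((¬a → (a → ¬b)) → ((a → b) → ((c ∨ b) ∧ c))): min(1, 1 − 1 + 0.62) = 0.62
¬((¬a → (a → ¬b)) → ((a → b) → ((c ∨ b) ∧ c))): Łukasiewicz ¬ gives 1 − 0.62 = 0.38
((a → ((c ∧ (c ∧ ((a → ¬b) ∨ (a → a)))) ∧ a)) ∧ ¬((¬a → (a → ¬b)) → ((a → b) → ((c ∨ b) ∧ c)))) = min(0.53, 0.38) = 0.38

0.38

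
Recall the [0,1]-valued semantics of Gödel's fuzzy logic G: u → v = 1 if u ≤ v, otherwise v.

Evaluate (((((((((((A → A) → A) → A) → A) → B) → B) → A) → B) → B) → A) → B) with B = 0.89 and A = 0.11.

(A → A): 0.11 ≤ 0.11, so result = 1
((A → A) → A): 1 > 0.11, so result = 0.11
(((A → A) → A) → A): 0.11 ≤ 0.11, so result = 1
((((A → A) → A) → A) → A): 1 > 0.11, so result = 0.11
(((((A → A) → A) → A) → A) → B): 0.11 ≤ 0.89, so result = 1
((((((A → A) → A) → A) → A) → B) → B): 1 > 0.89, so result = 0.89
(((((((A → A) → A) → A) → A) → B) → B) → A): 0.89 > 0.11, so result = 0.11
((((((((A → A) → A) → A) → A) → B) → B) → A) → B): 0.11 ≤ 0.89, so result = 1
(((((((((A → A) → A) → A) → A) → B) → B) → A) → B) → B): 1 > 0.89, so result = 0.89
((((((((((A → A) → A) → A) → A) → B) → B) → A) → B) → B) → A): 0.89 > 0.11, so result = 0.11
(((((((((((A → A) → A) → A) → A) → B) → B) → A) → B) → B) → A) → B): 0.11 ≤ 0.89, so result = 1

1.00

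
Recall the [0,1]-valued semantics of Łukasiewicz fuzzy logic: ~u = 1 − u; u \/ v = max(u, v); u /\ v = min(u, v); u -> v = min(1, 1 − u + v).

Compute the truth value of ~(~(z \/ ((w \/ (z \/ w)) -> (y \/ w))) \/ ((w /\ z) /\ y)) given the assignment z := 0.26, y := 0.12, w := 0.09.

(z \/ w) = max(0.26, 0.09) = 0.26
(w \/ (z \/ w)) = max(0.09, 0.26) = 0.26
(y \/ w) = max(0.12, 0.09) = 0.12
((w \/ (z \/ w)) -> (y \/ w)): min(1, 1 − 0.26 + 0.12) = 0.86
(z \/ ((w \/ (z \/ w)) -> (y \/ w))) = max(0.26, 0.86) = 0.86
~(z \/ ((w \/ (z \/ w)) -> (y \/ w))): Łukasiewicz ¬ gives 1 − 0.86 = 0.14
(w /\ z) = min(0.09, 0.26) = 0.09
((w /\ z) /\ y) = min(0.09, 0.12) = 0.09
(~(z \/ ((w \/ (z \/ w)) -> (y \/ w))) \/ ((w /\ z) /\ y)) = max(0.14, 0.09) = 0.14
~(~(z \/ ((w \/ (z \/ w)) -> (y \/ w))) \/ ((w /\ z) /\ y)): Łukasiewicz ¬ gives 1 − 0.14 = 0.86

0.86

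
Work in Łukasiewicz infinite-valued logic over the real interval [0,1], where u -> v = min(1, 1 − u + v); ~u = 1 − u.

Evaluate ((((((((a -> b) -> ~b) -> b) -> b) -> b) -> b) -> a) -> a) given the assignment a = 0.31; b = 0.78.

(a -> b): min(1, 1 − 0.31 + 0.78) = 1
~b: Łukasiewicz ¬ gives 1 − 0.78 = 0.22
((a -> b) -> ~b): min(1, 1 − 1 + 0.22) = 0.22
(((a -> b) -> ~b) -> b): min(1, 1 − 0.22 + 0.78) = 1
((((a -> b) -> ~b) -> b) -> b): min(1, 1 − 1 + 0.78) = 0.78
(((((a -> b) -> ~b) -> b) -> b) -> b): min(1, 1 − 0.78 + 0.78) = 1
((((((a -> b) -> ~b) -> b) -> b) -> b) -> b): min(1, 1 − 1 + 0.78) = 0.78
(((((((a -> b) -> ~b) -> b) -> b) -> b) -> b) -> a): min(1, 1 − 0.78 + 0.31) = 0.53
((((((((a -> b) -> ~b) -> b) -> b) -> b) -> b) -> a) -> a): min(1, 1 − 0.53 + 0.31) = 0.78

0.78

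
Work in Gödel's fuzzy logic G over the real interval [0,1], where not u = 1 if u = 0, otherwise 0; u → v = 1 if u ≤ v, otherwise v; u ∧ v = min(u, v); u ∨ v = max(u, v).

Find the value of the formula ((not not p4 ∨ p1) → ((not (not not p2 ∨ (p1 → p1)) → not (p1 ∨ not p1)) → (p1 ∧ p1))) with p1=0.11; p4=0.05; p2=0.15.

not p4: Gödel ¬ of 0.05 = 0 (operand ≠ 0)
not not p4: Gödel ¬ of 0 = 1 (operand is 0)
(not not p4 ∨ p1) = max(1, 0.11) = 1
not p2: Gödel ¬ of 0.15 = 0 (operand ≠ 0)
not not p2: Gödel ¬ of 0 = 1 (operand is 0)
(p1 → p1): 0.11 ≤ 0.11, so result = 1
(not not p2 ∨ (p1 → p1)) = max(1, 1) = 1
not (not not p2 ∨ (p1 → p1)): Gödel ¬ of 1 = 0 (operand ≠ 0)
not p1: Gödel ¬ of 0.11 = 0 (operand ≠ 0)
(p1 ∨ not p1) = max(0.11, 0) = 0.11
not (p1 ∨ not p1): Gödel ¬ of 0.11 = 0 (operand ≠ 0)
(not (not not p2 ∨ (p1 → p1)) → not (p1 ∨ not p1)): 0 ≤ 0, so result = 1
(p1 ∧ p1) = min(0.11, 0.11) = 0.11
((not (not not p2 ∨ (p1 → p1)) → not (p1 ∨ not p1)) → (p1 ∧ p1)): 1 > 0.11, so result = 0.11
((not not p4 ∨ p1) → ((not (not not p2 ∨ (p1 → p1)) → not (p1 ∨ not p1)) → (p1 ∧ p1))): 1 > 0.11, so result = 0.11

0.11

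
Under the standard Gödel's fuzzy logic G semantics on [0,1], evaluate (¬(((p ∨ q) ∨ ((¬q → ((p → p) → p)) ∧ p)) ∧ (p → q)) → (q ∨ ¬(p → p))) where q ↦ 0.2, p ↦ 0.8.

1.00

(p ∨ q) = max(0.8, 0.2) = 0.8
¬q: Gödel ¬ of 0.2 = 0 (operand ≠ 0)
(p → p): 0.8 ≤ 0.8, so result = 1
((p → p) → p): 1 > 0.8, so result = 0.8
(¬q → ((p → p) → p)): 0 ≤ 0.8, so result = 1
((¬q → ((p → p) → p)) ∧ p) = min(1, 0.8) = 0.8
((p ∨ q) ∨ ((¬q → ((p → p) → p)) ∧ p)) = max(0.8, 0.8) = 0.8
(p → q): 0.8 > 0.2, so result = 0.2
(((p ∨ q) ∨ ((¬q → ((p → p) → p)) ∧ p)) ∧ (p → q)) = min(0.8, 0.2) = 0.2
¬(((p ∨ q) ∨ ((¬q → ((p → p) → p)) ∧ p)) ∧ (p → q)): Gödel ¬ of 0.2 = 0 (operand ≠ 0)
(p → p): 0.8 ≤ 0.8, so result = 1
¬(p → p): Gödel ¬ of 1 = 0 (operand ≠ 0)
(q ∨ ¬(p → p)) = max(0.2, 0) = 0.2
(¬(((p ∨ q) ∨ ((¬q → ((p → p) → p)) ∧ p)) ∧ (p → q)) → (q ∨ ¬(p → p))): 0 ≤ 0.2, so result = 1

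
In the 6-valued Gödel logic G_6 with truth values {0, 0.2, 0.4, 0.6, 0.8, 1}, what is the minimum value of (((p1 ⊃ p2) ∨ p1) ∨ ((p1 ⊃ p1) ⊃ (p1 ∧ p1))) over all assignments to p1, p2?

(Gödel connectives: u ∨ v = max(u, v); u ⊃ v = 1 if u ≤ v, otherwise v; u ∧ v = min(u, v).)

0.20

The minimum is attained at p1 = 0.2, p2 = 0:
  (p1 ⊃ p2): 0.2 > 0, so result = 0
  ((p1 ⊃ p2) ∨ p1) = max(0, 0.2) = 0.2
  (p1 ⊃ p1): 0.2 ≤ 0.2, so result = 1
  (p1 ∧ p1) = min(0.2, 0.2) = 0.2
  ((p1 ⊃ p1) ⊃ (p1 ∧ p1)): 1 > 0.2, so result = 0.2
  (((p1 ⊃ p2) ∨ p1) ∨ ((p1 ⊃ p1) ⊃ (p1 ∧ p1))) = max(0.2, 0.2) = 0.2
Checking all 36 assignments confirms none give a value below 0.20.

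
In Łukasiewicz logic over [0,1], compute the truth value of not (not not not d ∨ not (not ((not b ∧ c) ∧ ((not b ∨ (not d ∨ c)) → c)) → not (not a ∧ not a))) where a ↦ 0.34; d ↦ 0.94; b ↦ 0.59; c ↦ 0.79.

not d: Łukasiewicz ¬ gives 1 − 0.94 = 0.06
not not d: Łukasiewicz ¬ gives 1 − 0.06 = 0.94
not not not d: Łukasiewicz ¬ gives 1 − 0.94 = 0.06
not b: Łukasiewicz ¬ gives 1 − 0.59 = 0.41
(not b ∧ c) = min(0.41, 0.79) = 0.41
not b: Łukasiewicz ¬ gives 1 − 0.59 = 0.41
not d: Łukasiewicz ¬ gives 1 − 0.94 = 0.06
(not d ∨ c) = max(0.06, 0.79) = 0.79
(not b ∨ (not d ∨ c)) = max(0.41, 0.79) = 0.79
((not b ∨ (not d ∨ c)) → c): min(1, 1 − 0.79 + 0.79) = 1
((not b ∧ c) ∧ ((not b ∨ (not d ∨ c)) → c)) = min(0.41, 1) = 0.41
not ((not b ∧ c) ∧ ((not b ∨ (not d ∨ c)) → c)): Łukasiewicz ¬ gives 1 − 0.41 = 0.59
not a: Łukasiewicz ¬ gives 1 − 0.34 = 0.66
not a: Łukasiewicz ¬ gives 1 − 0.34 = 0.66
(not a ∧ not a) = min(0.66, 0.66) = 0.66
not (not a ∧ not a): Łukasiewicz ¬ gives 1 − 0.66 = 0.34
(not ((not b ∧ c) ∧ ((not b ∨ (not d ∨ c)) → c)) → not (not a ∧ not a)): min(1, 1 − 0.59 + 0.34) = 0.75
not (not ((not b ∧ c) ∧ ((not b ∨ (not d ∨ c)) → c)) → not (not a ∧ not a)): Łukasiewicz ¬ gives 1 − 0.75 = 0.25
(not not not d ∨ not (not ((not b ∧ c) ∧ ((not b ∨ (not d ∨ c)) → c)) → not (not a ∧ not a))) = max(0.06, 0.25) = 0.25
not (not not not d ∨ not (not ((not b ∧ c) ∧ ((not b ∨ (not d ∨ c)) → c)) → not (not a ∧ not a))): Łukasiewicz ¬ gives 1 − 0.25 = 0.75

0.75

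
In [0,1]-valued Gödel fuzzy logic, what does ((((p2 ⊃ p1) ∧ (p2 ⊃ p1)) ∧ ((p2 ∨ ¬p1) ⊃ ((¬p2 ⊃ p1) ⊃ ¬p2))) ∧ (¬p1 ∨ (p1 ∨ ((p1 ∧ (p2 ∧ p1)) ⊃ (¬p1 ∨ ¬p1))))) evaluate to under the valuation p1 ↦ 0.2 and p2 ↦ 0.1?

(p2 ⊃ p1): 0.1 ≤ 0.2, so result = 1
(p2 ⊃ p1): 0.1 ≤ 0.2, so result = 1
((p2 ⊃ p1) ∧ (p2 ⊃ p1)) = min(1, 1) = 1
¬p1: Gödel ¬ of 0.2 = 0 (operand ≠ 0)
(p2 ∨ ¬p1) = max(0.1, 0) = 0.1
¬p2: Gödel ¬ of 0.1 = 0 (operand ≠ 0)
(¬p2 ⊃ p1): 0 ≤ 0.2, so result = 1
¬p2: Gödel ¬ of 0.1 = 0 (operand ≠ 0)
((¬p2 ⊃ p1) ⊃ ¬p2): 1 > 0, so result = 0
((p2 ∨ ¬p1) ⊃ ((¬p2 ⊃ p1) ⊃ ¬p2)): 0.1 > 0, so result = 0
(((p2 ⊃ p1) ∧ (p2 ⊃ p1)) ∧ ((p2 ∨ ¬p1) ⊃ ((¬p2 ⊃ p1) ⊃ ¬p2))) = min(1, 0) = 0
¬p1: Gödel ¬ of 0.2 = 0 (operand ≠ 0)
(p2 ∧ p1) = min(0.1, 0.2) = 0.1
(p1 ∧ (p2 ∧ p1)) = min(0.2, 0.1) = 0.1
¬p1: Gödel ¬ of 0.2 = 0 (operand ≠ 0)
¬p1: Gödel ¬ of 0.2 = 0 (operand ≠ 0)
(¬p1 ∨ ¬p1) = max(0, 0) = 0
((p1 ∧ (p2 ∧ p1)) ⊃ (¬p1 ∨ ¬p1)): 0.1 > 0, so result = 0
(p1 ∨ ((p1 ∧ (p2 ∧ p1)) ⊃ (¬p1 ∨ ¬p1))) = max(0.2, 0) = 0.2
(¬p1 ∨ (p1 ∨ ((p1 ∧ (p2 ∧ p1)) ⊃ (¬p1 ∨ ¬p1)))) = max(0, 0.2) = 0.2
((((p2 ⊃ p1) ∧ (p2 ⊃ p1)) ∧ ((p2 ∨ ¬p1) ⊃ ((¬p2 ⊃ p1) ⊃ ¬p2))) ∧ (¬p1 ∨ (p1 ∨ ((p1 ∧ (p2 ∧ p1)) ⊃ (¬p1 ∨ ¬p1))))) = min(0, 0.2) = 0

0.00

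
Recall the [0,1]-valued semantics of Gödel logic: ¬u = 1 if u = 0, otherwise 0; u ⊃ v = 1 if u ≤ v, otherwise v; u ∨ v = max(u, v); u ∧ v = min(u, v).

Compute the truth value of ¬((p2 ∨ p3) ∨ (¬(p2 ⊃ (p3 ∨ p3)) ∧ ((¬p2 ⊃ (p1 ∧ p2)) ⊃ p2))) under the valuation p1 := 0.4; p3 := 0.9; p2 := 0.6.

(p2 ∨ p3) = max(0.6, 0.9) = 0.9
(p3 ∨ p3) = max(0.9, 0.9) = 0.9
(p2 ⊃ (p3 ∨ p3)): 0.6 ≤ 0.9, so result = 1
¬(p2 ⊃ (p3 ∨ p3)): Gödel ¬ of 1 = 0 (operand ≠ 0)
¬p2: Gödel ¬ of 0.6 = 0 (operand ≠ 0)
(p1 ∧ p2) = min(0.4, 0.6) = 0.4
(¬p2 ⊃ (p1 ∧ p2)): 0 ≤ 0.4, so result = 1
((¬p2 ⊃ (p1 ∧ p2)) ⊃ p2): 1 > 0.6, so result = 0.6
(¬(p2 ⊃ (p3 ∨ p3)) ∧ ((¬p2 ⊃ (p1 ∧ p2)) ⊃ p2)) = min(0, 0.6) = 0
((p2 ∨ p3) ∨ (¬(p2 ⊃ (p3 ∨ p3)) ∧ ((¬p2 ⊃ (p1 ∧ p2)) ⊃ p2))) = max(0.9, 0) = 0.9
¬((p2 ∨ p3) ∨ (¬(p2 ⊃ (p3 ∨ p3)) ∧ ((¬p2 ⊃ (p1 ∧ p2)) ⊃ p2))): Gödel ¬ of 0.9 = 0 (operand ≠ 0)

0.00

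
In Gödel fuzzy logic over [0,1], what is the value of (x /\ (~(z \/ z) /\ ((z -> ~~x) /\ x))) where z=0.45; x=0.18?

0.00

(z \/ z) = max(0.45, 0.45) = 0.45
~(z \/ z): Gödel ¬ of 0.45 = 0 (operand ≠ 0)
~x: Gödel ¬ of 0.18 = 0 (operand ≠ 0)
~~x: Gödel ¬ of 0 = 1 (operand is 0)
(z -> ~~x): 0.45 ≤ 1, so result = 1
((z -> ~~x) /\ x) = min(1, 0.18) = 0.18
(~(z \/ z) /\ ((z -> ~~x) /\ x)) = min(0, 0.18) = 0
(x /\ (~(z \/ z) /\ ((z -> ~~x) /\ x))) = min(0.18, 0) = 0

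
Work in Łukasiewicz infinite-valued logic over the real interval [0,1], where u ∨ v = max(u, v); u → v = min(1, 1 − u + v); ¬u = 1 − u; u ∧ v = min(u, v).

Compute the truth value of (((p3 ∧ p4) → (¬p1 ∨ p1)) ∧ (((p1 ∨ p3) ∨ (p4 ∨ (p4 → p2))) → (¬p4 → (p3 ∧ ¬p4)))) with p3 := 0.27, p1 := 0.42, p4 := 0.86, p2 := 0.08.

1.00

(p3 ∧ p4) = min(0.27, 0.86) = 0.27
¬p1: Łukasiewicz ¬ gives 1 − 0.42 = 0.58
(¬p1 ∨ p1) = max(0.58, 0.42) = 0.58
((p3 ∧ p4) → (¬p1 ∨ p1)): min(1, 1 − 0.27 + 0.58) = 1
(p1 ∨ p3) = max(0.42, 0.27) = 0.42
(p4 → p2): min(1, 1 − 0.86 + 0.08) = 0.22
(p4 ∨ (p4 → p2)) = max(0.86, 0.22) = 0.86
((p1 ∨ p3) ∨ (p4 ∨ (p4 → p2))) = max(0.42, 0.86) = 0.86
¬p4: Łukasiewicz ¬ gives 1 − 0.86 = 0.14
¬p4: Łukasiewicz ¬ gives 1 − 0.86 = 0.14
(p3 ∧ ¬p4) = min(0.27, 0.14) = 0.14
(¬p4 → (p3 ∧ ¬p4)): min(1, 1 − 0.14 + 0.14) = 1
(((p1 ∨ p3) ∨ (p4 ∨ (p4 → p2))) → (¬p4 → (p3 ∧ ¬p4))): min(1, 1 − 0.86 + 1) = 1
(((p3 ∧ p4) → (¬p1 ∨ p1)) ∧ (((p1 ∨ p3) ∨ (p4 ∨ (p4 → p2))) → (¬p4 → (p3 ∧ ¬p4)))) = min(1, 1) = 1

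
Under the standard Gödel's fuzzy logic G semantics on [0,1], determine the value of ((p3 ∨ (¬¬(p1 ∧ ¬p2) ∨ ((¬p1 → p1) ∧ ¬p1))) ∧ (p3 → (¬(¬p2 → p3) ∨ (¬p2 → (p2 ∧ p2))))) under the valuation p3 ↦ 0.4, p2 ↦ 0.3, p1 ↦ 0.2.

¬p2: Gödel ¬ of 0.3 = 0 (operand ≠ 0)
(p1 ∧ ¬p2) = min(0.2, 0) = 0
¬(p1 ∧ ¬p2): Gödel ¬ of 0 = 1 (operand is 0)
¬¬(p1 ∧ ¬p2): Gödel ¬ of 1 = 0 (operand ≠ 0)
¬p1: Gödel ¬ of 0.2 = 0 (operand ≠ 0)
(¬p1 → p1): 0 ≤ 0.2, so result = 1
¬p1: Gödel ¬ of 0.2 = 0 (operand ≠ 0)
((¬p1 → p1) ∧ ¬p1) = min(1, 0) = 0
(¬¬(p1 ∧ ¬p2) ∨ ((¬p1 → p1) ∧ ¬p1)) = max(0, 0) = 0
(p3 ∨ (¬¬(p1 ∧ ¬p2) ∨ ((¬p1 → p1) ∧ ¬p1))) = max(0.4, 0) = 0.4
¬p2: Gödel ¬ of 0.3 = 0 (operand ≠ 0)
(¬p2 → p3): 0 ≤ 0.4, so result = 1
¬(¬p2 → p3): Gödel ¬ of 1 = 0 (operand ≠ 0)
¬p2: Gödel ¬ of 0.3 = 0 (operand ≠ 0)
(p2 ∧ p2) = min(0.3, 0.3) = 0.3
(¬p2 → (p2 ∧ p2)): 0 ≤ 0.3, so result = 1
(¬(¬p2 → p3) ∨ (¬p2 → (p2 ∧ p2))) = max(0, 1) = 1
(p3 → (¬(¬p2 → p3) ∨ (¬p2 → (p2 ∧ p2)))): 0.4 ≤ 1, so result = 1
((p3 ∨ (¬¬(p1 ∧ ¬p2) ∨ ((¬p1 → p1) ∧ ¬p1))) ∧ (p3 → (¬(¬p2 → p3) ∨ (¬p2 → (p2 ∧ p2))))) = min(0.4, 1) = 0.4

0.40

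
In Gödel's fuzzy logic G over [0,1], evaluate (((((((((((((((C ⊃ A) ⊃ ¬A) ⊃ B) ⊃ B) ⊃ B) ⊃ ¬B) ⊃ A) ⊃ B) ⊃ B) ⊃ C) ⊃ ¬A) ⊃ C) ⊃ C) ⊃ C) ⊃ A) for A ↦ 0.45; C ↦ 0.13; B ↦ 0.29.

0.45

(C ⊃ A): 0.13 ≤ 0.45, so result = 1
¬A: Gödel ¬ of 0.45 = 0 (operand ≠ 0)
((C ⊃ A) ⊃ ¬A): 1 > 0, so result = 0
(((C ⊃ A) ⊃ ¬A) ⊃ B): 0 ≤ 0.29, so result = 1
((((C ⊃ A) ⊃ ¬A) ⊃ B) ⊃ B): 1 > 0.29, so result = 0.29
(((((C ⊃ A) ⊃ ¬A) ⊃ B) ⊃ B) ⊃ B): 0.29 ≤ 0.29, so result = 1
¬B: Gödel ¬ of 0.29 = 0 (operand ≠ 0)
((((((C ⊃ A) ⊃ ¬A) ⊃ B) ⊃ B) ⊃ B) ⊃ ¬B): 1 > 0, so result = 0
(((((((C ⊃ A) ⊃ ¬A) ⊃ B) ⊃ B) ⊃ B) ⊃ ¬B) ⊃ A): 0 ≤ 0.45, so result = 1
((((((((C ⊃ A) ⊃ ¬A) ⊃ B) ⊃ B) ⊃ B) ⊃ ¬B) ⊃ A) ⊃ B): 1 > 0.29, so result = 0.29
(((((((((C ⊃ A) ⊃ ¬A) ⊃ B) ⊃ B) ⊃ B) ⊃ ¬B) ⊃ A) ⊃ B) ⊃ B): 0.29 ≤ 0.29, so result = 1
((((((((((C ⊃ A) ⊃ ¬A) ⊃ B) ⊃ B) ⊃ B) ⊃ ¬B) ⊃ A) ⊃ B) ⊃ B) ⊃ C): 1 > 0.13, so result = 0.13
¬A: Gödel ¬ of 0.45 = 0 (operand ≠ 0)
(((((((((((C ⊃ A) ⊃ ¬A) ⊃ B) ⊃ B) ⊃ B) ⊃ ¬B) ⊃ A) ⊃ B) ⊃ B) ⊃ C) ⊃ ¬A): 0.13 > 0, so result = 0
((((((((((((C ⊃ A) ⊃ ¬A) ⊃ B) ⊃ B) ⊃ B) ⊃ ¬B) ⊃ A) ⊃ B) ⊃ B) ⊃ C) ⊃ ¬A) ⊃ C): 0 ≤ 0.13, so result = 1
(((((((((((((C ⊃ A) ⊃ ¬A) ⊃ B) ⊃ B) ⊃ B) ⊃ ¬B) ⊃ A) ⊃ B) ⊃ B) ⊃ C) ⊃ ¬A) ⊃ C) ⊃ C): 1 > 0.13, so result = 0.13
((((((((((((((C ⊃ A) ⊃ ¬A) ⊃ B) ⊃ B) ⊃ B) ⊃ ¬B) ⊃ A) ⊃ B) ⊃ B) ⊃ C) ⊃ ¬A) ⊃ C) ⊃ C) ⊃ C): 0.13 ≤ 0.13, so result = 1
(((((((((((((((C ⊃ A) ⊃ ¬A) ⊃ B) ⊃ B) ⊃ B) ⊃ ¬B) ⊃ A) ⊃ B) ⊃ B) ⊃ C) ⊃ ¬A) ⊃ C) ⊃ C) ⊃ C) ⊃ A): 1 > 0.45, so result = 0.45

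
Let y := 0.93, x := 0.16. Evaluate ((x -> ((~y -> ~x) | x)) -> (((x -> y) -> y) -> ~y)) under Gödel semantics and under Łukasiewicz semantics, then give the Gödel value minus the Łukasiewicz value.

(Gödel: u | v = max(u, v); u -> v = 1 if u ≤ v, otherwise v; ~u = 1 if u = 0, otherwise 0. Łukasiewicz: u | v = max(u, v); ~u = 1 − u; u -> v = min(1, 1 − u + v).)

-0.14

Gödel evaluation:
  ~y: Gödel ¬ of 0.93 = 0 (operand ≠ 0)
  ~x: Gödel ¬ of 0.16 = 0 (operand ≠ 0)
  (~y -> ~x): 0 ≤ 0, so result = 1
  ((~y -> ~x) | x) = max(1, 0.16) = 1
  (x -> ((~y -> ~x) | x)): 0.16 ≤ 1, so result = 1
  (x -> y): 0.16 ≤ 0.93, so result = 1
  ((x -> y) -> y): 1 > 0.93, so result = 0.93
  ~y: Gödel ¬ of 0.93 = 0 (operand ≠ 0)
  (((x -> y) -> y) -> ~y): 0.93 > 0, so result = 0
  ((x -> ((~y -> ~x) | x)) -> (((x -> y) -> y) -> ~y)): 1 > 0, so result = 0
  Gödel value = 0
Łukasiewicz evaluation:
  ~y: Łukasiewicz ¬ gives 1 − 0.93 = 0.07
  ~x: Łukasiewicz ¬ gives 1 − 0.16 = 0.84
  (~y -> ~x): min(1, 1 − 0.07 + 0.84) = 1
  ((~y -> ~x) | x) = max(1, 0.16) = 1
  (x -> ((~y -> ~x) | x)): min(1, 1 − 0.16 + 1) = 1
  (x -> y): min(1, 1 − 0.16 + 0.93) = 1
  ((x -> y) -> y): min(1, 1 − 1 + 0.93) = 0.93
  ~y: Łukasiewicz ¬ gives 1 − 0.93 = 0.07
  (((x -> y) -> y) -> ~y): min(1, 1 − 0.93 + 0.07) = 0.14
  ((x -> ((~y -> ~x) | x)) -> (((x -> y) -> y) -> ~y)): min(1, 1 − 1 + 0.14) = 0.14
  Łukasiewicz value = 0.14
Difference: 0 − 0.14 = -0.14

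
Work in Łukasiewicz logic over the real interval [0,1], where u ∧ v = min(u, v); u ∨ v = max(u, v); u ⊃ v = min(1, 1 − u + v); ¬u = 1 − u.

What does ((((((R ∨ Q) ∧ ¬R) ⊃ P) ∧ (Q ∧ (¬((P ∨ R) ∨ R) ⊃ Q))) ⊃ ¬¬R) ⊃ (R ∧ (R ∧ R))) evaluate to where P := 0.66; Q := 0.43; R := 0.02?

0.43

(R ∨ Q) = max(0.02, 0.43) = 0.43
¬R: Łukasiewicz ¬ gives 1 − 0.02 = 0.98
((R ∨ Q) ∧ ¬R) = min(0.43, 0.98) = 0.43
(((R ∨ Q) ∧ ¬R) ⊃ P): min(1, 1 − 0.43 + 0.66) = 1
(P ∨ R) = max(0.66, 0.02) = 0.66
((P ∨ R) ∨ R) = max(0.66, 0.02) = 0.66
¬((P ∨ R) ∨ R): Łukasiewicz ¬ gives 1 − 0.66 = 0.34
(¬((P ∨ R) ∨ R) ⊃ Q): min(1, 1 − 0.34 + 0.43) = 1
(Q ∧ (¬((P ∨ R) ∨ R) ⊃ Q)) = min(0.43, 1) = 0.43
((((R ∨ Q) ∧ ¬R) ⊃ P) ∧ (Q ∧ (¬((P ∨ R) ∨ R) ⊃ Q))) = min(1, 0.43) = 0.43
¬R: Łukasiewicz ¬ gives 1 − 0.02 = 0.98
¬¬R: Łukasiewicz ¬ gives 1 − 0.98 = 0.02
(((((R ∨ Q) ∧ ¬R) ⊃ P) ∧ (Q ∧ (¬((P ∨ R) ∨ R) ⊃ Q))) ⊃ ¬¬R): min(1, 1 − 0.43 + 0.02) = 0.59
(R ∧ R) = min(0.02, 0.02) = 0.02
(R ∧ (R ∧ R)) = min(0.02, 0.02) = 0.02
((((((R ∨ Q) ∧ ¬R) ⊃ P) ∧ (Q ∧ (¬((P ∨ R) ∨ R) ⊃ Q))) ⊃ ¬¬R) ⊃ (R ∧ (R ∧ R))): min(1, 1 − 0.59 + 0.02) = 0.43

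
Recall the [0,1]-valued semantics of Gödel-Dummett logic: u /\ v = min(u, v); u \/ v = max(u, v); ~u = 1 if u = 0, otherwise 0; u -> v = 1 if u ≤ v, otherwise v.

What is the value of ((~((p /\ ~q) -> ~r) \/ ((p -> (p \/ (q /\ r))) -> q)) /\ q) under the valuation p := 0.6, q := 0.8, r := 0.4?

~q: Gödel ¬ of 0.8 = 0 (operand ≠ 0)
(p /\ ~q) = min(0.6, 0) = 0
~r: Gödel ¬ of 0.4 = 0 (operand ≠ 0)
((p /\ ~q) -> ~r): 0 ≤ 0, so result = 1
~((p /\ ~q) -> ~r): Gödel ¬ of 1 = 0 (operand ≠ 0)
(q /\ r) = min(0.8, 0.4) = 0.4
(p \/ (q /\ r)) = max(0.6, 0.4) = 0.6
(p -> (p \/ (q /\ r))): 0.6 ≤ 0.6, so result = 1
((p -> (p \/ (q /\ r))) -> q): 1 > 0.8, so result = 0.8
(~((p /\ ~q) -> ~r) \/ ((p -> (p \/ (q /\ r))) -> q)) = max(0, 0.8) = 0.8
((~((p /\ ~q) -> ~r) \/ ((p -> (p \/ (q /\ r))) -> q)) /\ q) = min(0.8, 0.8) = 0.8

0.80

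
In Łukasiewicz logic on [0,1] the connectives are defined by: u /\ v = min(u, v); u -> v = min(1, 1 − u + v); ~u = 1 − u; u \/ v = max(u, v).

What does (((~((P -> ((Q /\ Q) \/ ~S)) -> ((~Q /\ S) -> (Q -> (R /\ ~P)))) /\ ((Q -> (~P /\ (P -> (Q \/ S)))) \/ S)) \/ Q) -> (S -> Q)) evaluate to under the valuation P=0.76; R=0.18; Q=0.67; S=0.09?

(Q /\ Q) = min(0.67, 0.67) = 0.67
~S: Łukasiewicz ¬ gives 1 − 0.09 = 0.91
((Q /\ Q) \/ ~S) = max(0.67, 0.91) = 0.91
(P -> ((Q /\ Q) \/ ~S)): min(1, 1 − 0.76 + 0.91) = 1
~Q: Łukasiewicz ¬ gives 1 − 0.67 = 0.33
(~Q /\ S) = min(0.33, 0.09) = 0.09
~P: Łukasiewicz ¬ gives 1 − 0.76 = 0.24
(R /\ ~P) = min(0.18, 0.24) = 0.18
(Q -> (R /\ ~P)): min(1, 1 − 0.67 + 0.18) = 0.51
((~Q /\ S) -> (Q -> (R /\ ~P))): min(1, 1 − 0.09 + 0.51) = 1
((P -> ((Q /\ Q) \/ ~S)) -> ((~Q /\ S) -> (Q -> (R /\ ~P)))): min(1, 1 − 1 + 1) = 1
~((P -> ((Q /\ Q) \/ ~S)) -> ((~Q /\ S) -> (Q -> (R /\ ~P)))): Łukasiewicz ¬ gives 1 − 1 = 0
~P: Łukasiewicz ¬ gives 1 − 0.76 = 0.24
(Q \/ S) = max(0.67, 0.09) = 0.67
(P -> (Q \/ S)): min(1, 1 − 0.76 + 0.67) = 0.91
(~P /\ (P -> (Q \/ S))) = min(0.24, 0.91) = 0.24
(Q -> (~P /\ (P -> (Q \/ S)))): min(1, 1 − 0.67 + 0.24) = 0.57
((Q -> (~P /\ (P -> (Q \/ S)))) \/ S) = max(0.57, 0.09) = 0.57
(~((P -> ((Q /\ Q) \/ ~S)) -> ((~Q /\ S) -> (Q -> (R /\ ~P)))) /\ ((Q -> (~P /\ (P -> (Q \/ S)))) \/ S)) = min(0, 0.57) = 0
((~((P -> ((Q /\ Q) \/ ~S)) -> ((~Q /\ S) -> (Q -> (R /\ ~P)))) /\ ((Q -> (~P /\ (P -> (Q \/ S)))) \/ S)) \/ Q) = max(0, 0.67) = 0.67
(S -> Q): min(1, 1 − 0.09 + 0.67) = 1
(((~((P -> ((Q /\ Q) \/ ~S)) -> ((~Q /\ S) -> (Q -> (R /\ ~P)))) /\ ((Q -> (~P /\ (P -> (Q \/ S)))) \/ S)) \/ Q) -> (S -> Q)): min(1, 1 − 0.67 + 1) = 1

1.00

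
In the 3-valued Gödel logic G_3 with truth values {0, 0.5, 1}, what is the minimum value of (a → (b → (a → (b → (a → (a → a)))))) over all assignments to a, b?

Every assignment gives 1. For instance at a = 0, b = 0:
  (a → a): 0 ≤ 0, so result = 1
  (a → (a → a)): 0 ≤ 1, so result = 1
  (b → (a → (a → a))): 0 ≤ 1, so result = 1
  (a → (b → (a → (a → a)))): 0 ≤ 1, so result = 1
  (b → (a → (b → (a → (a → a))))): 0 ≤ 1, so result = 1
  (a → (b → (a → (b → (a → (a → a)))))): 0 ≤ 1, so result = 1
All 9 assignments give value 1 — the formula is a G_3-tautology.

1.00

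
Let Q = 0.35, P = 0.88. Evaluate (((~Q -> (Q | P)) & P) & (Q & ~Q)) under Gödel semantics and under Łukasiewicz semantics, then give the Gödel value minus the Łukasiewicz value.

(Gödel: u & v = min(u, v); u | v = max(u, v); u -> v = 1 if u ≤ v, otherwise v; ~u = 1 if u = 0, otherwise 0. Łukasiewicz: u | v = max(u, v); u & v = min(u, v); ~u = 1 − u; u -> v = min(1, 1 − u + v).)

Gödel evaluation:
  ~Q: Gödel ¬ of 0.35 = 0 (operand ≠ 0)
  (Q | P) = max(0.35, 0.88) = 0.88
  (~Q -> (Q | P)): 0 ≤ 0.88, so result = 1
  ((~Q -> (Q | P)) & P) = min(1, 0.88) = 0.88
  ~Q: Gödel ¬ of 0.35 = 0 (operand ≠ 0)
  (Q & ~Q) = min(0.35, 0) = 0
  (((~Q -> (Q | P)) & P) & (Q & ~Q)) = min(0.88, 0) = 0
  Gödel value = 0
Łukasiewicz evaluation:
  ~Q: Łukasiewicz ¬ gives 1 − 0.35 = 0.65
  (Q | P) = max(0.35, 0.88) = 0.88
  (~Q -> (Q | P)): min(1, 1 − 0.65 + 0.88) = 1
  ((~Q -> (Q | P)) & P) = min(1, 0.88) = 0.88
  ~Q: Łukasiewicz ¬ gives 1 − 0.35 = 0.65
  (Q & ~Q) = min(0.35, 0.65) = 0.35
  (((~Q -> (Q | P)) & P) & (Q & ~Q)) = min(0.88, 0.35) = 0.35
  Łukasiewicz value = 0.35
Difference: 0 − 0.35 = -0.35

-0.35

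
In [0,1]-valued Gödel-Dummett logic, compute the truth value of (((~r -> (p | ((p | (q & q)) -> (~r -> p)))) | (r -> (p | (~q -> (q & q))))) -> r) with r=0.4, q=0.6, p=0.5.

0.40

~r: Gödel ¬ of 0.4 = 0 (operand ≠ 0)
(q & q) = min(0.6, 0.6) = 0.6
(p | (q & q)) = max(0.5, 0.6) = 0.6
~r: Gödel ¬ of 0.4 = 0 (operand ≠ 0)
(~r -> p): 0 ≤ 0.5, so result = 1
((p | (q & q)) -> (~r -> p)): 0.6 ≤ 1, so result = 1
(p | ((p | (q & q)) -> (~r -> p))) = max(0.5, 1) = 1
(~r -> (p | ((p | (q & q)) -> (~r -> p)))): 0 ≤ 1, so result = 1
~q: Gödel ¬ of 0.6 = 0 (operand ≠ 0)
(q & q) = min(0.6, 0.6) = 0.6
(~q -> (q & q)): 0 ≤ 0.6, so result = 1
(p | (~q -> (q & q))) = max(0.5, 1) = 1
(r -> (p | (~q -> (q & q)))): 0.4 ≤ 1, so result = 1
((~r -> (p | ((p | (q & q)) -> (~r -> p)))) | (r -> (p | (~q -> (q & q))))) = max(1, 1) = 1
(((~r -> (p | ((p | (q & q)) -> (~r -> p)))) | (r -> (p | (~q -> (q & q))))) -> r): 1 > 0.4, so result = 0.4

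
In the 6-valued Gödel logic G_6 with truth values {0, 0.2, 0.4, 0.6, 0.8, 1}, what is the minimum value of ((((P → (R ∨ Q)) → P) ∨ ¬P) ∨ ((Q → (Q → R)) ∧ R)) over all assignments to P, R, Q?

The minimum is attained at P = 0.2, R = 0, Q = 0.2:
  (R ∨ Q) = max(0, 0.2) = 0.2
  (P → (R ∨ Q)): 0.2 ≤ 0.2, so result = 1
  ((P → (R ∨ Q)) → P): 1 > 0.2, so result = 0.2
  ¬P: Gödel ¬ of 0.2 = 0 (operand ≠ 0)
  (((P → (R ∨ Q)) → P) ∨ ¬P) = max(0.2, 0) = 0.2
  (Q → R): 0.2 > 0, so result = 0
  (Q → (Q → R)): 0.2 > 0, so result = 0
  ((Q → (Q → R)) ∧ R) = min(0, 0) = 0
  ((((P → (R ∨ Q)) → P) ∨ ¬P) ∨ ((Q → (Q → R)) ∧ R)) = max(0.2, 0) = 0.2
Checking all 216 assignments confirms none give a value below 0.20.

0.20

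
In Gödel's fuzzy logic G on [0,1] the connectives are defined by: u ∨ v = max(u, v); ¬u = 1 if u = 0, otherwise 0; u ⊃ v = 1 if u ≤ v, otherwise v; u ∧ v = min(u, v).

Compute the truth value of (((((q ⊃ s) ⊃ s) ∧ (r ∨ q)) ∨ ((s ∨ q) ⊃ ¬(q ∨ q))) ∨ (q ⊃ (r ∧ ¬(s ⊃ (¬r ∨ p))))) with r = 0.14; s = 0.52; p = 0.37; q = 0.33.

(q ⊃ s): 0.33 ≤ 0.52, so result = 1
((q ⊃ s) ⊃ s): 1 > 0.52, so result = 0.52
(r ∨ q) = max(0.14, 0.33) = 0.33
(((q ⊃ s) ⊃ s) ∧ (r ∨ q)) = min(0.52, 0.33) = 0.33
(s ∨ q) = max(0.52, 0.33) = 0.52
(q ∨ q) = max(0.33, 0.33) = 0.33
¬(q ∨ q): Gödel ¬ of 0.33 = 0 (operand ≠ 0)
((s ∨ q) ⊃ ¬(q ∨ q)): 0.52 > 0, so result = 0
((((q ⊃ s) ⊃ s) ∧ (r ∨ q)) ∨ ((s ∨ q) ⊃ ¬(q ∨ q))) = max(0.33, 0) = 0.33
¬r: Gödel ¬ of 0.14 = 0 (operand ≠ 0)
(¬r ∨ p) = max(0, 0.37) = 0.37
(s ⊃ (¬r ∨ p)): 0.52 > 0.37, so result = 0.37
¬(s ⊃ (¬r ∨ p)): Gödel ¬ of 0.37 = 0 (operand ≠ 0)
(r ∧ ¬(s ⊃ (¬r ∨ p))) = min(0.14, 0) = 0
(q ⊃ (r ∧ ¬(s ⊃ (¬r ∨ p)))): 0.33 > 0, so result = 0
(((((q ⊃ s) ⊃ s) ∧ (r ∨ q)) ∨ ((s ∨ q) ⊃ ¬(q ∨ q))) ∨ (q ⊃ (r ∧ ¬(s ⊃ (¬r ∨ p))))) = max(0.33, 0) = 0.33

0.33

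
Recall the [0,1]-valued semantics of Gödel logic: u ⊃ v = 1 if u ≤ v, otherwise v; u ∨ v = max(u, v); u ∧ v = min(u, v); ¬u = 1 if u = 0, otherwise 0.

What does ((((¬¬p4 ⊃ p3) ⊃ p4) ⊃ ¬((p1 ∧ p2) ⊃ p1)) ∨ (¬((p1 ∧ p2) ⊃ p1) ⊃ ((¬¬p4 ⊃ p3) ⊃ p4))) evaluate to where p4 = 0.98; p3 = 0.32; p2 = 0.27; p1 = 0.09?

¬p4: Gödel ¬ of 0.98 = 0 (operand ≠ 0)
¬¬p4: Gödel ¬ of 0 = 1 (operand is 0)
(¬¬p4 ⊃ p3): 1 > 0.32, so result = 0.32
((¬¬p4 ⊃ p3) ⊃ p4): 0.32 ≤ 0.98, so result = 1
(p1 ∧ p2) = min(0.09, 0.27) = 0.09
((p1 ∧ p2) ⊃ p1): 0.09 ≤ 0.09, so result = 1
¬((p1 ∧ p2) ⊃ p1): Gödel ¬ of 1 = 0 (operand ≠ 0)
(((¬¬p4 ⊃ p3) ⊃ p4) ⊃ ¬((p1 ∧ p2) ⊃ p1)): 1 > 0, so result = 0
(p1 ∧ p2) = min(0.09, 0.27) = 0.09
((p1 ∧ p2) ⊃ p1): 0.09 ≤ 0.09, so result = 1
¬((p1 ∧ p2) ⊃ p1): Gödel ¬ of 1 = 0 (operand ≠ 0)
¬p4: Gödel ¬ of 0.98 = 0 (operand ≠ 0)
¬¬p4: Gödel ¬ of 0 = 1 (operand is 0)
(¬¬p4 ⊃ p3): 1 > 0.32, so result = 0.32
((¬¬p4 ⊃ p3) ⊃ p4): 0.32 ≤ 0.98, so result = 1
(¬((p1 ∧ p2) ⊃ p1) ⊃ ((¬¬p4 ⊃ p3) ⊃ p4)): 0 ≤ 1, so result = 1
((((¬¬p4 ⊃ p3) ⊃ p4) ⊃ ¬((p1 ∧ p2) ⊃ p1)) ∨ (¬((p1 ∧ p2) ⊃ p1) ⊃ ((¬¬p4 ⊃ p3) ⊃ p4))) = max(0, 1) = 1

1.00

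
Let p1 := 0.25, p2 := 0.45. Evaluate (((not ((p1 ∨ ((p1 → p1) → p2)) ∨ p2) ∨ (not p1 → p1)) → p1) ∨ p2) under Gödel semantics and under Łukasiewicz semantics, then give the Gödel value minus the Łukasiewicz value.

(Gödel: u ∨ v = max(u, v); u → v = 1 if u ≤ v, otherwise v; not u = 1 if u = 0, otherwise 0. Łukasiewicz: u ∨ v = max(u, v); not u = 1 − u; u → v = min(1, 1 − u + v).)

Gödel evaluation:
  (p1 → p1): 0.25 ≤ 0.25, so result = 1
  ((p1 → p1) → p2): 1 > 0.45, so result = 0.45
  (p1 ∨ ((p1 → p1) → p2)) = max(0.25, 0.45) = 0.45
  ((p1 ∨ ((p1 → p1) → p2)) ∨ p2) = max(0.45, 0.45) = 0.45
  not ((p1 ∨ ((p1 → p1) → p2)) ∨ p2): Gödel ¬ of 0.45 = 0 (operand ≠ 0)
  not p1: Gödel ¬ of 0.25 = 0 (operand ≠ 0)
  (not p1 → p1): 0 ≤ 0.25, so result = 1
  (not ((p1 ∨ ((p1 → p1) → p2)) ∨ p2) ∨ (not p1 → p1)) = max(0, 1) = 1
  ((not ((p1 ∨ ((p1 → p1) → p2)) ∨ p2) ∨ (not p1 → p1)) → p1): 1 > 0.25, so result = 0.25
  (((not ((p1 ∨ ((p1 → p1) → p2)) ∨ p2) ∨ (not p1 → p1)) → p1) ∨ p2) = max(0.25, 0.45) = 0.45
  Gödel value = 0.45
Łukasiewicz evaluation:
  (p1 → p1): min(1, 1 − 0.25 + 0.25) = 1
  ((p1 → p1) → p2): min(1, 1 − 1 + 0.45) = 0.45
  (p1 ∨ ((p1 → p1) → p2)) = max(0.25, 0.45) = 0.45
  ((p1 ∨ ((p1 → p1) → p2)) ∨ p2) = max(0.45, 0.45) = 0.45
  not ((p1 ∨ ((p1 → p1) → p2)) ∨ p2): Łukasiewicz ¬ gives 1 − 0.45 = 0.55
  not p1: Łukasiewicz ¬ gives 1 − 0.25 = 0.75
  (not p1 → p1): min(1, 1 − 0.75 + 0.25) = 0.5
  (not ((p1 ∨ ((p1 → p1) → p2)) ∨ p2) ∨ (not p1 → p1)) = max(0.55, 0.5) = 0.55
  ((not ((p1 ∨ ((p1 → p1) → p2)) ∨ p2) ∨ (not p1 → p1)) → p1): min(1, 1 − 0.55 + 0.25) = 0.7
  (((not ((p1 ∨ ((p1 → p1) → p2)) ∨ p2) ∨ (not p1 → p1)) → p1) ∨ p2) = max(0.7, 0.45) = 0.7
  Łukasiewicz value = 0.7
Difference: 0.45 − 0.7 = -0.25

-0.25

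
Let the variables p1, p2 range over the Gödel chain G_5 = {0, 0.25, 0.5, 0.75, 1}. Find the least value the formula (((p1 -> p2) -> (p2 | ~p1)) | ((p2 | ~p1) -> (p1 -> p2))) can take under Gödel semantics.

Every assignment gives 1. For instance at p1 = 0, p2 = 0:
  (p1 -> p2): 0 ≤ 0, so result = 1
  ~p1: Gödel ¬ of 0 = 1 (operand is 0)
  (p2 | ~p1) = max(0, 1) = 1
  ((p1 -> p2) -> (p2 | ~p1)): 1 ≤ 1, so result = 1
  ~p1: Gödel ¬ of 0 = 1 (operand is 0)
  (p2 | ~p1) = max(0, 1) = 1
  (p1 -> p2): 0 ≤ 0, so result = 1
  ((p2 | ~p1) -> (p1 -> p2)): 1 ≤ 1, so result = 1
  (((p1 -> p2) -> (p2 | ~p1)) | ((p2 | ~p1) -> (p1 -> p2))) = max(1, 1) = 1
All 25 assignments give value 1 — the formula is a G_5-tautology.

1.00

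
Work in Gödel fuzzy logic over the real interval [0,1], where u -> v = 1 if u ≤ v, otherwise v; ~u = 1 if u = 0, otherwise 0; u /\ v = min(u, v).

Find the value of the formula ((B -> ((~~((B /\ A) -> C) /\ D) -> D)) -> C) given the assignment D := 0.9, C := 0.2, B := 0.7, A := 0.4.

(B /\ A) = min(0.7, 0.4) = 0.4
((B /\ A) -> C): 0.4 > 0.2, so result = 0.2
~((B /\ A) -> C): Gödel ¬ of 0.2 = 0 (operand ≠ 0)
~~((B /\ A) -> C): Gödel ¬ of 0 = 1 (operand is 0)
(~~((B /\ A) -> C) /\ D) = min(1, 0.9) = 0.9
((~~((B /\ A) -> C) /\ D) -> D): 0.9 ≤ 0.9, so result = 1
(B -> ((~~((B /\ A) -> C) /\ D) -> D)): 0.7 ≤ 1, so result = 1
((B -> ((~~((B /\ A) -> C) /\ D) -> D)) -> C): 1 > 0.2, so result = 0.2

0.20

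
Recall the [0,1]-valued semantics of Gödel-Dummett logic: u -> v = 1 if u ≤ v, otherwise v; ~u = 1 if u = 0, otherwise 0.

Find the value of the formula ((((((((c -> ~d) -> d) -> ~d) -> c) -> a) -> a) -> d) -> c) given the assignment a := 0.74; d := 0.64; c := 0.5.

0.50

~d: Gödel ¬ of 0.64 = 0 (operand ≠ 0)
(c -> ~d): 0.5 > 0, so result = 0
((c -> ~d) -> d): 0 ≤ 0.64, so result = 1
~d: Gödel ¬ of 0.64 = 0 (operand ≠ 0)
(((c -> ~d) -> d) -> ~d): 1 > 0, so result = 0
((((c -> ~d) -> d) -> ~d) -> c): 0 ≤ 0.5, so result = 1
(((((c -> ~d) -> d) -> ~d) -> c) -> a): 1 > 0.74, so result = 0.74
((((((c -> ~d) -> d) -> ~d) -> c) -> a) -> a): 0.74 ≤ 0.74, so result = 1
(((((((c -> ~d) -> d) -> ~d) -> c) -> a) -> a) -> d): 1 > 0.64, so result = 0.64
((((((((c -> ~d) -> d) -> ~d) -> c) -> a) -> a) -> d) -> c): 0.64 > 0.5, so result = 0.5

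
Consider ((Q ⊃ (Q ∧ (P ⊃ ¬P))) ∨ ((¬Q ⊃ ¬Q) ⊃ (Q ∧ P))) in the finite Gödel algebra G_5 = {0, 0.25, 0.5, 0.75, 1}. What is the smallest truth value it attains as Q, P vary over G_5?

The minimum is attained at Q = 0.25, P = 0.25:
  ¬P: Gödel ¬ of 0.25 = 0 (operand ≠ 0)
  (P ⊃ ¬P): 0.25 > 0, so result = 0
  (Q ∧ (P ⊃ ¬P)) = min(0.25, 0) = 0
  (Q ⊃ (Q ∧ (P ⊃ ¬P))): 0.25 > 0, so result = 0
  ¬Q: Gödel ¬ of 0.25 = 0 (operand ≠ 0)
  ¬Q: Gödel ¬ of 0.25 = 0 (operand ≠ 0)
  (¬Q ⊃ ¬Q): 0 ≤ 0, so result = 1
  (Q ∧ P) = min(0.25, 0.25) = 0.25
  ((¬Q ⊃ ¬Q) ⊃ (Q ∧ P)): 1 > 0.25, so result = 0.25
  ((Q ⊃ (Q ∧ (P ⊃ ¬P))) ∨ ((¬Q ⊃ ¬Q) ⊃ (Q ∧ P))) = max(0, 0.25) = 0.25
Checking all 25 assignments confirms none give a value below 0.25.

0.25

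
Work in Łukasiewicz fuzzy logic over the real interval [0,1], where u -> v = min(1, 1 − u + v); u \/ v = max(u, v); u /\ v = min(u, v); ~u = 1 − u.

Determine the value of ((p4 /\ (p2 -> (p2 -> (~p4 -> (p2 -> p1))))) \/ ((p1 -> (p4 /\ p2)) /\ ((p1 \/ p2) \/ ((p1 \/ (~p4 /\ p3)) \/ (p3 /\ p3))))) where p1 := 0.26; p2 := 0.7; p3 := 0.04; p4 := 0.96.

0.96

~p4: Łukasiewicz ¬ gives 1 − 0.96 = 0.04
(p2 -> p1): min(1, 1 − 0.7 + 0.26) = 0.56
(~p4 -> (p2 -> p1)): min(1, 1 − 0.04 + 0.56) = 1
(p2 -> (~p4 -> (p2 -> p1))): min(1, 1 − 0.7 + 1) = 1
(p2 -> (p2 -> (~p4 -> (p2 -> p1)))): min(1, 1 − 0.7 + 1) = 1
(p4 /\ (p2 -> (p2 -> (~p4 -> (p2 -> p1))))) = min(0.96, 1) = 0.96
(p4 /\ p2) = min(0.96, 0.7) = 0.7
(p1 -> (p4 /\ p2)): min(1, 1 − 0.26 + 0.7) = 1
(p1 \/ p2) = max(0.26, 0.7) = 0.7
~p4: Łukasiewicz ¬ gives 1 − 0.96 = 0.04
(~p4 /\ p3) = min(0.04, 0.04) = 0.04
(p1 \/ (~p4 /\ p3)) = max(0.26, 0.04) = 0.26
(p3 /\ p3) = min(0.04, 0.04) = 0.04
((p1 \/ (~p4 /\ p3)) \/ (p3 /\ p3)) = max(0.26, 0.04) = 0.26
((p1 \/ p2) \/ ((p1 \/ (~p4 /\ p3)) \/ (p3 /\ p3))) = max(0.7, 0.26) = 0.7
((p1 -> (p4 /\ p2)) /\ ((p1 \/ p2) \/ ((p1 \/ (~p4 /\ p3)) \/ (p3 /\ p3)))) = min(1, 0.7) = 0.7
((p4 /\ (p2 -> (p2 -> (~p4 -> (p2 -> p1))))) \/ ((p1 -> (p4 /\ p2)) /\ ((p1 \/ p2) \/ ((p1 \/ (~p4 /\ p3)) \/ (p3 /\ p3))))) = max(0.96, 0.7) = 0.96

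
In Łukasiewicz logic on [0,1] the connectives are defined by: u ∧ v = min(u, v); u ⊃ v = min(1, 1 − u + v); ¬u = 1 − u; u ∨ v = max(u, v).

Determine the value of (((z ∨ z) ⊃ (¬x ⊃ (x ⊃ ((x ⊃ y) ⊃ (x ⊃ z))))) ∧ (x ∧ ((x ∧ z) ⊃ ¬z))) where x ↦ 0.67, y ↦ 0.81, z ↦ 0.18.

(z ∨ z) = max(0.18, 0.18) = 0.18
¬x: Łukasiewicz ¬ gives 1 − 0.67 = 0.33
(x ⊃ y): min(1, 1 − 0.67 + 0.81) = 1
(x ⊃ z): min(1, 1 − 0.67 + 0.18) = 0.51
((x ⊃ y) ⊃ (x ⊃ z)): min(1, 1 − 1 + 0.51) = 0.51
(x ⊃ ((x ⊃ y) ⊃ (x ⊃ z))): min(1, 1 − 0.67 + 0.51) = 0.84
(¬x ⊃ (x ⊃ ((x ⊃ y) ⊃ (x ⊃ z)))): min(1, 1 − 0.33 + 0.84) = 1
((z ∨ z) ⊃ (¬x ⊃ (x ⊃ ((x ⊃ y) ⊃ (x ⊃ z))))): min(1, 1 − 0.18 + 1) = 1
(x ∧ z) = min(0.67, 0.18) = 0.18
¬z: Łukasiewicz ¬ gives 1 − 0.18 = 0.82
((x ∧ z) ⊃ ¬z): min(1, 1 − 0.18 + 0.82) = 1
(x ∧ ((x ∧ z) ⊃ ¬z)) = min(0.67, 1) = 0.67
(((z ∨ z) ⊃ (¬x ⊃ (x ⊃ ((x ⊃ y) ⊃ (x ⊃ z))))) ∧ (x ∧ ((x ∧ z) ⊃ ¬z))) = min(1, 0.67) = 0.67

0.67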